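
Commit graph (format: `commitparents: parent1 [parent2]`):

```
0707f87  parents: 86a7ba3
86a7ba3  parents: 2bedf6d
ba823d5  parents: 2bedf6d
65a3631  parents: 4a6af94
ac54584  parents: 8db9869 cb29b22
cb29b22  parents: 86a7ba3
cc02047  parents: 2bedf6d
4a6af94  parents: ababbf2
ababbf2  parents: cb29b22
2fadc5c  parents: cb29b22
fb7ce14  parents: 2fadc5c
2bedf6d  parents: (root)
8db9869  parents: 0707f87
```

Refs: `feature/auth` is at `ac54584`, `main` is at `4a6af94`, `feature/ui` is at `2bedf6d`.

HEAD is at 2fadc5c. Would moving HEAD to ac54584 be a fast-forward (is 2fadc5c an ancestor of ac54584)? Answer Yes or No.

No

A fast-forward from 2fadc5c to ac54584 is possible iff 2fadc5c is an ancestor of ac54584.
Ancestors of ac54584: {0707f87, 2bedf6d, 86a7ba3, 8db9869, ac54584, cb29b22}.
2fadc5c is not among them, so fast-forward is not possible.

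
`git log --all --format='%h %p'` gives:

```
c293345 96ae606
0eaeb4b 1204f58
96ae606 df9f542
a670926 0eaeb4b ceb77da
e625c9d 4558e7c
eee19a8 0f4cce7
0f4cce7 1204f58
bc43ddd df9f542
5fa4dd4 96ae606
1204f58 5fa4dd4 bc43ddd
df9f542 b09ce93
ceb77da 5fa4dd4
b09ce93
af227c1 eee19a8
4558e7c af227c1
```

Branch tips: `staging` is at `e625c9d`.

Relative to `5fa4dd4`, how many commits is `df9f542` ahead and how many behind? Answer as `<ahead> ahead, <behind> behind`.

Reachable from df9f542: {b09ce93, df9f542}.
Reachable from 5fa4dd4: {5fa4dd4, 96ae606, b09ce93, df9f542}.
Only in df9f542's history (ahead): {} — 0.
Only in 5fa4dd4's history (behind): {5fa4dd4, 96ae606} — 2.

0 ahead, 2 behind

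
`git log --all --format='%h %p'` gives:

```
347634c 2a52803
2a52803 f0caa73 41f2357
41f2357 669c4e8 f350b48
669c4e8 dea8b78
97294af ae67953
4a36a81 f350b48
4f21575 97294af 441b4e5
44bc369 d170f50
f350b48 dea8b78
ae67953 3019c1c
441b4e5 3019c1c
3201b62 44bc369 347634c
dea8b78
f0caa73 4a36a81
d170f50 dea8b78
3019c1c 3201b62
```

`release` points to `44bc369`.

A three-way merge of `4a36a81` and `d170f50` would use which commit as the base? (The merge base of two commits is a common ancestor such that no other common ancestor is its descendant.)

Ancestors of 4a36a81: {4a36a81, dea8b78, f350b48}.
Ancestors of d170f50: {d170f50, dea8b78}.
Common ancestors: {dea8b78}.
The only common ancestor is dea8b78, so it is the merge base.

dea8b78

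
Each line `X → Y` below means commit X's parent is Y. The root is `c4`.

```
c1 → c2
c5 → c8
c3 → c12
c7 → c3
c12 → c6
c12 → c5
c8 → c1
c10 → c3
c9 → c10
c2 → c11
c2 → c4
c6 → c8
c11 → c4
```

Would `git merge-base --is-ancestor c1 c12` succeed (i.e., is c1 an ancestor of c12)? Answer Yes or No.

Yes

Ancestors of c12 (commits reachable by following parents): {c1, c11, c12, c2, c4, c5, c6, c8}.
c1 is in that set, so it is an ancestor of c12.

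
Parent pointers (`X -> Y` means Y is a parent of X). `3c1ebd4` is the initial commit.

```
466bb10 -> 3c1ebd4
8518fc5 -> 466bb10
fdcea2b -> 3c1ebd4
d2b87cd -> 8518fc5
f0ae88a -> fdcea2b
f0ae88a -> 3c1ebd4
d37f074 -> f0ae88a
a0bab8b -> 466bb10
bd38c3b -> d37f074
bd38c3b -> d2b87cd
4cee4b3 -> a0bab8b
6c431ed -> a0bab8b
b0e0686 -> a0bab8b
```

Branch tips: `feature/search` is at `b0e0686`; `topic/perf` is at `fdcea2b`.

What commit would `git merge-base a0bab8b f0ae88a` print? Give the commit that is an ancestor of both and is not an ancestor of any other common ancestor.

Ancestors of a0bab8b: {3c1ebd4, 466bb10, a0bab8b}.
Ancestors of f0ae88a: {3c1ebd4, f0ae88a, fdcea2b}.
Common ancestors: {3c1ebd4}.
The only common ancestor is 3c1ebd4, so it is the merge base.

3c1ebd4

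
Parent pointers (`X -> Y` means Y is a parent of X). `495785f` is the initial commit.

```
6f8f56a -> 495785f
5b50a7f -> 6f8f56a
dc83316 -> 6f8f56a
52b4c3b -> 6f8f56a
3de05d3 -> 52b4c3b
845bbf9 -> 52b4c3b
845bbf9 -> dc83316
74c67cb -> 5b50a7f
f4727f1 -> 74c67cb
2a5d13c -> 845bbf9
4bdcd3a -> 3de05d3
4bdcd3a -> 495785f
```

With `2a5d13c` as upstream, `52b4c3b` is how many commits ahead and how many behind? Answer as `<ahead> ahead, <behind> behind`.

Reachable from 52b4c3b: {495785f, 52b4c3b, 6f8f56a}.
Reachable from 2a5d13c: {2a5d13c, 495785f, 52b4c3b, 6f8f56a, 845bbf9, dc83316}.
Only in 52b4c3b's history (ahead): {} — 0.
Only in 2a5d13c's history (behind): {2a5d13c, 845bbf9, dc83316} — 3.

0 ahead, 3 behind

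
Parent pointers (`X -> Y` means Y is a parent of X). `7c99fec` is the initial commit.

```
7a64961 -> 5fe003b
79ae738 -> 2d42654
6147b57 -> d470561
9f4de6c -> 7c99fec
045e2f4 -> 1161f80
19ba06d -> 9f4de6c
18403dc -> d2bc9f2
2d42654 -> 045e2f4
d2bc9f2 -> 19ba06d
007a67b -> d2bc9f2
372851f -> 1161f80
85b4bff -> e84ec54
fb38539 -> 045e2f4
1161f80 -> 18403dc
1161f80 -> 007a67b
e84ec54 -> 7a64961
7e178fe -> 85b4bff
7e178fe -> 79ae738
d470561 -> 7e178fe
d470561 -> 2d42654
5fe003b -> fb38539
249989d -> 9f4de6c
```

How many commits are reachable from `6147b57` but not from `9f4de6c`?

Reachable from 6147b57: {007a67b, 045e2f4, 1161f80, 18403dc, 19ba06d, 2d42654, 5fe003b, 6147b57, 79ae738, 7a64961, 7c99fec, 7e178fe, 85b4bff, 9f4de6c, d2bc9f2, d470561, e84ec54, fb38539}.
Reachable from 9f4de6c: {7c99fec, 9f4de6c}.
In 6147b57's history but not 9f4de6c's: {007a67b, 045e2f4, 1161f80, 18403dc, 19ba06d, 2d42654, 5fe003b, 6147b57, 79ae738, 7a64961, 7e178fe, 85b4bff, d2bc9f2, d470561, e84ec54, fb38539} — 16 commits.

16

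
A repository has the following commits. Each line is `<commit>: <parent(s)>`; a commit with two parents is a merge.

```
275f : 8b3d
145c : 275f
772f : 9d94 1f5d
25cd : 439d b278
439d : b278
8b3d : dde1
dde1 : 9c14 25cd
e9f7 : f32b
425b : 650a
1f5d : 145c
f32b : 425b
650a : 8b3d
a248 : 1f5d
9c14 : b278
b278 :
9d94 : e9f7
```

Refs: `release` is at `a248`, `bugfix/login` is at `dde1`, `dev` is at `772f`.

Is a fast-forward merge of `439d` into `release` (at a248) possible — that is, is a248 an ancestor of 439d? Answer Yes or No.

A fast-forward from a248 to 439d is possible iff a248 is an ancestor of 439d.
Ancestors of 439d: {439d, b278}.
a248 is not among them, so fast-forward is not possible.

No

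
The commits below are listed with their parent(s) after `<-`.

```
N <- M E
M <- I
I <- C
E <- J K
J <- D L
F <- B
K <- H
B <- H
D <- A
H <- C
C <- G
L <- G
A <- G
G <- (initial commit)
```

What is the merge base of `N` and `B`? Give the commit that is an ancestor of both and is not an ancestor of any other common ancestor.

Ancestors of N: {A, C, D, E, G, H, I, J, K, L, M, N}.
Ancestors of B: {B, C, G, H}.
Common ancestors: {C, G, H}.
Among these, H is not an ancestor of any other common ancestor — it is the merge base.

H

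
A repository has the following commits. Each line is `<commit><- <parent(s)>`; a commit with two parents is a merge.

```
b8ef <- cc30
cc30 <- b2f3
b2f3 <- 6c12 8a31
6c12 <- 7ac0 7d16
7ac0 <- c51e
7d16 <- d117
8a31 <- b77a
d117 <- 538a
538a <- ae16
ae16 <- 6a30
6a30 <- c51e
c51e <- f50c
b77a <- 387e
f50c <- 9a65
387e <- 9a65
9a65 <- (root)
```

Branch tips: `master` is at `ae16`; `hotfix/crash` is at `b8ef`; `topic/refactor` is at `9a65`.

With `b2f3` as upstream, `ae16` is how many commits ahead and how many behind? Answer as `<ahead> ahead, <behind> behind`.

0 ahead, 9 behind

Reachable from ae16: {6a30, 9a65, ae16, c51e, f50c}.
Reachable from b2f3: {387e, 538a, 6a30, 6c12, 7ac0, 7d16, 8a31, 9a65, ae16, b2f3, b77a, c51e, d117, f50c}.
Only in ae16's history (ahead): {} — 0.
Only in b2f3's history (behind): {387e, 538a, 6c12, 7ac0, 7d16, 8a31, b2f3, b77a, d117} — 9.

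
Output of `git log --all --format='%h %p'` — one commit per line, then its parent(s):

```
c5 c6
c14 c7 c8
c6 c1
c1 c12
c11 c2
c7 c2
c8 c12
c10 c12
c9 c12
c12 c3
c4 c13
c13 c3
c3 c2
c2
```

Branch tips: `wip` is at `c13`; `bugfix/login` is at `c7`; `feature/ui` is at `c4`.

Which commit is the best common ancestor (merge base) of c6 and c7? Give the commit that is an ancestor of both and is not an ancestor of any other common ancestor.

Ancestors of c6: {c1, c12, c2, c3, c6}.
Ancestors of c7: {c2, c7}.
Common ancestors: {c2}.
The only common ancestor is c2, so it is the merge base.

c2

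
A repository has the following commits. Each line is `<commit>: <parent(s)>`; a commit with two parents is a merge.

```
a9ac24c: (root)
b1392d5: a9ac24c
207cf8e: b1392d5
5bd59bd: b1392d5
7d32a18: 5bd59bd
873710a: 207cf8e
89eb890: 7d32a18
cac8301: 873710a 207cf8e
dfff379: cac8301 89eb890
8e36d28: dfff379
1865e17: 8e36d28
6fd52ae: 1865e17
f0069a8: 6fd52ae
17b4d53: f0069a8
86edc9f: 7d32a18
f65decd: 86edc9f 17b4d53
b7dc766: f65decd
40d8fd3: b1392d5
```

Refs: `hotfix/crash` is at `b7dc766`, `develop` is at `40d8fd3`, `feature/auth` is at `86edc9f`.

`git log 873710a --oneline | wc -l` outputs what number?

Walking parent pointers from 873710a: reachable set = {207cf8e, 873710a, a9ac24c, b1392d5}.
That is 4 commits.

4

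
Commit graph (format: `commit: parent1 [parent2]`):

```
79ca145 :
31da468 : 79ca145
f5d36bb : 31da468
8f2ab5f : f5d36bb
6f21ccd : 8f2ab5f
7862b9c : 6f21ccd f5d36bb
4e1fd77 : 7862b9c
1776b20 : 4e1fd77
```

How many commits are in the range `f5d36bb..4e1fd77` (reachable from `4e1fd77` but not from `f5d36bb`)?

Reachable from 4e1fd77: {31da468, 4e1fd77, 6f21ccd, 7862b9c, 79ca145, 8f2ab5f, f5d36bb}.
Reachable from f5d36bb: {31da468, 79ca145, f5d36bb}.
In 4e1fd77's history but not f5d36bb's: {4e1fd77, 6f21ccd, 7862b9c, 8f2ab5f} — 4 commits.

4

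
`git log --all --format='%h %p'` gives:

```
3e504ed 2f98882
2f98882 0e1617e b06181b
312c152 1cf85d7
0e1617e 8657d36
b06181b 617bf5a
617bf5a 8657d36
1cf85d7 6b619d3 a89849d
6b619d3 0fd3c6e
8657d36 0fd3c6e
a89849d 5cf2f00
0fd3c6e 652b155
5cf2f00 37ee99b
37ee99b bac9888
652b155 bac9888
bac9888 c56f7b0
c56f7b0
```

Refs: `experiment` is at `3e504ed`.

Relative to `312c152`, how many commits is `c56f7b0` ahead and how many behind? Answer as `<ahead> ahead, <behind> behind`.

0 ahead, 9 behind

Reachable from c56f7b0: {c56f7b0}.
Reachable from 312c152: {0fd3c6e, 1cf85d7, 312c152, 37ee99b, 5cf2f00, 652b155, 6b619d3, a89849d, bac9888, c56f7b0}.
Only in c56f7b0's history (ahead): {} — 0.
Only in 312c152's history (behind): {0fd3c6e, 1cf85d7, 312c152, 37ee99b, 5cf2f00, 652b155, 6b619d3, a89849d, bac9888} — 9.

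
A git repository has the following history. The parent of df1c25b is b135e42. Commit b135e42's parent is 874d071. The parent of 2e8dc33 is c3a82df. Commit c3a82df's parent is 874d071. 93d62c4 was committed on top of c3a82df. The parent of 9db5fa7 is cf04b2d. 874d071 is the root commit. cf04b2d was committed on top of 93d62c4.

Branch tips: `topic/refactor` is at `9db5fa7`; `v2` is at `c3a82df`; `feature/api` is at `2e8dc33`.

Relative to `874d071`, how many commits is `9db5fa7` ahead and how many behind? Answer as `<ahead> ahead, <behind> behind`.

Reachable from 9db5fa7: {874d071, 93d62c4, 9db5fa7, c3a82df, cf04b2d}.
Reachable from 874d071: {874d071}.
Only in 9db5fa7's history (ahead): {93d62c4, 9db5fa7, c3a82df, cf04b2d} — 4.
Only in 874d071's history (behind): {} — 0.

4 ahead, 0 behind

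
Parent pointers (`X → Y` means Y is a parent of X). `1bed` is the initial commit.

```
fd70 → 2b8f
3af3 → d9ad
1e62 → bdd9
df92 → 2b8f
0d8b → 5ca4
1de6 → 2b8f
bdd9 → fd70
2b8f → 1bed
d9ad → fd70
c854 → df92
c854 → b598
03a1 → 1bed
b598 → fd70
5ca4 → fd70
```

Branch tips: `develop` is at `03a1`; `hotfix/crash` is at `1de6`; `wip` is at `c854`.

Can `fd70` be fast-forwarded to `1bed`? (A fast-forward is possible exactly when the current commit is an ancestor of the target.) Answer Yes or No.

No

A fast-forward from fd70 to 1bed is possible iff fd70 is an ancestor of 1bed.
Ancestors of 1bed: {1bed}.
fd70 is not among them, so fast-forward is not possible.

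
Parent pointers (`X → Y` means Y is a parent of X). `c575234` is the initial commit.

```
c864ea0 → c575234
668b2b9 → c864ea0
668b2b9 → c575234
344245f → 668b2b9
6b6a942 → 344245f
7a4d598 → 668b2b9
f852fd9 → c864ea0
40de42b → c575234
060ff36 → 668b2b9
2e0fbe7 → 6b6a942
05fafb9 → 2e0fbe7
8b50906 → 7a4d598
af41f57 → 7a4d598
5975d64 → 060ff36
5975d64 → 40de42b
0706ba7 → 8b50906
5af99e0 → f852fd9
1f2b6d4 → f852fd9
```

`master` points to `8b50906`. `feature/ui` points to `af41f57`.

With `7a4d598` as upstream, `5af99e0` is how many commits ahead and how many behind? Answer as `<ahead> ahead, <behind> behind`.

Reachable from 5af99e0: {5af99e0, c575234, c864ea0, f852fd9}.
Reachable from 7a4d598: {668b2b9, 7a4d598, c575234, c864ea0}.
Only in 5af99e0's history (ahead): {5af99e0, f852fd9} — 2.
Only in 7a4d598's history (behind): {668b2b9, 7a4d598} — 2.

2 ahead, 2 behind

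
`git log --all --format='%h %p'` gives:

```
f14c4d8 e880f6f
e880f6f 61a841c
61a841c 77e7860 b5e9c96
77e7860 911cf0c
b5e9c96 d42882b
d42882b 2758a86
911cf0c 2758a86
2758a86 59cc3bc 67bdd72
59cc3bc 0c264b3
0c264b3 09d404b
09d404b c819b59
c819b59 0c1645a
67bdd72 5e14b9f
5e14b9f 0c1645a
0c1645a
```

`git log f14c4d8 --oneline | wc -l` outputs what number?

15

Walking parent pointers from f14c4d8: reachable set = {09d404b, 0c1645a, 0c264b3, 2758a86, 59cc3bc, 5e14b9f, 61a841c, 67bdd72, 77e7860, 911cf0c, b5e9c96, c819b59, d42882b, e880f6f, f14c4d8}.
That is 15 commits.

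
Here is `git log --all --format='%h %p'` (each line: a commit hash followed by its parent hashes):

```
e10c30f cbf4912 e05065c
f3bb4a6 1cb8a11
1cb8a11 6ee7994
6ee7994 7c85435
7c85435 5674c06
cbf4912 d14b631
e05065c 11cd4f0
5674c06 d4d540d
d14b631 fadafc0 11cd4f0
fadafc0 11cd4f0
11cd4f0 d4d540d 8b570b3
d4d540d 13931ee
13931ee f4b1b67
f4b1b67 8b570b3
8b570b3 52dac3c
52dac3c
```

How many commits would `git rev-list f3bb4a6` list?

Walking parent pointers from f3bb4a6: reachable set = {13931ee, 1cb8a11, 52dac3c, 5674c06, 6ee7994, 7c85435, 8b570b3, d4d540d, f3bb4a6, f4b1b67}.
That is 10 commits.

10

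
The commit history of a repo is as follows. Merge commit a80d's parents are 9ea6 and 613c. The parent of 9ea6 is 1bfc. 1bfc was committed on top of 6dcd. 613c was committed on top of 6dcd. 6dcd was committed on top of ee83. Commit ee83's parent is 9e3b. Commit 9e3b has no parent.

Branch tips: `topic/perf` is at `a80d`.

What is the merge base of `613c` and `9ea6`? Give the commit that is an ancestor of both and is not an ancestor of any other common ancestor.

6dcd

Ancestors of 613c: {613c, 6dcd, 9e3b, ee83}.
Ancestors of 9ea6: {1bfc, 6dcd, 9e3b, 9ea6, ee83}.
Common ancestors: {6dcd, 9e3b, ee83}.
Among these, 6dcd is not an ancestor of any other common ancestor — it is the merge base.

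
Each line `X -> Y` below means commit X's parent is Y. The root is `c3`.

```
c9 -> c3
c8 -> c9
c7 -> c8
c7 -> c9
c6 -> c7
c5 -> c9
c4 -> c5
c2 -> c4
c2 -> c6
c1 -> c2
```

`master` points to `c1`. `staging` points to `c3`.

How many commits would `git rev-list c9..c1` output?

Reachable from c1: {c1, c2, c3, c4, c5, c6, c7, c8, c9}.
Reachable from c9: {c3, c9}.
In c1's history but not c9's: {c1, c2, c4, c5, c6, c7, c8} — 7 commits.

7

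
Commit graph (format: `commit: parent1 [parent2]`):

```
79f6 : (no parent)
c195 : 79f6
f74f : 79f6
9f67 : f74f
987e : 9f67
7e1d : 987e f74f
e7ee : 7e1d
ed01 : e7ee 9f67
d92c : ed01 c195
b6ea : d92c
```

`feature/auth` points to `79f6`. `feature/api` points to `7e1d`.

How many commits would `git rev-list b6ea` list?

10

Walking parent pointers from b6ea: reachable set = {79f6, 7e1d, 987e, 9f67, b6ea, c195, d92c, e7ee, ed01, f74f}.
That is 10 commits.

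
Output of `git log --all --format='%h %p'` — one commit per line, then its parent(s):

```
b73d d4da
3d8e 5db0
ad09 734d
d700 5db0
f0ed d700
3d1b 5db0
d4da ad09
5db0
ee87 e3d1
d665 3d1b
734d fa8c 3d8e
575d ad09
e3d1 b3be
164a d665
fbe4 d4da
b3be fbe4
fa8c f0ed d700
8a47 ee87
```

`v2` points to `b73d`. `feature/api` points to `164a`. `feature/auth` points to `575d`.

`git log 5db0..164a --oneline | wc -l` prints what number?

3

Reachable from 164a: {164a, 3d1b, 5db0, d665}.
Reachable from 5db0: {5db0}.
In 164a's history but not 5db0's: {164a, 3d1b, d665} — 3 commits.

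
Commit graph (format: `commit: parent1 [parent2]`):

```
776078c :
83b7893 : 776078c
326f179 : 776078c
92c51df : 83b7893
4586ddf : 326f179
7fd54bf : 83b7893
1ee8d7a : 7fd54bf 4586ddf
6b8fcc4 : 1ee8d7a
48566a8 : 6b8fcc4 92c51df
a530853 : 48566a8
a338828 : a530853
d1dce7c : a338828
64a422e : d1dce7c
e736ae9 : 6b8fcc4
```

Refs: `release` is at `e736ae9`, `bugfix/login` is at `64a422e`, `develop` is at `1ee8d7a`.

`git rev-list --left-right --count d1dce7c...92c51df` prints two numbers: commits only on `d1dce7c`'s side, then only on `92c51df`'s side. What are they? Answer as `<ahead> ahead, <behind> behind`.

9 ahead, 0 behind

Reachable from d1dce7c: {1ee8d7a, 326f179, 4586ddf, 48566a8, 6b8fcc4, 776078c, 7fd54bf, 83b7893, 92c51df, a338828, a530853, d1dce7c}.
Reachable from 92c51df: {776078c, 83b7893, 92c51df}.
Only in d1dce7c's history (ahead): {1ee8d7a, 326f179, 4586ddf, 48566a8, 6b8fcc4, 7fd54bf, a338828, a530853, d1dce7c} — 9.
Only in 92c51df's history (behind): {} — 0.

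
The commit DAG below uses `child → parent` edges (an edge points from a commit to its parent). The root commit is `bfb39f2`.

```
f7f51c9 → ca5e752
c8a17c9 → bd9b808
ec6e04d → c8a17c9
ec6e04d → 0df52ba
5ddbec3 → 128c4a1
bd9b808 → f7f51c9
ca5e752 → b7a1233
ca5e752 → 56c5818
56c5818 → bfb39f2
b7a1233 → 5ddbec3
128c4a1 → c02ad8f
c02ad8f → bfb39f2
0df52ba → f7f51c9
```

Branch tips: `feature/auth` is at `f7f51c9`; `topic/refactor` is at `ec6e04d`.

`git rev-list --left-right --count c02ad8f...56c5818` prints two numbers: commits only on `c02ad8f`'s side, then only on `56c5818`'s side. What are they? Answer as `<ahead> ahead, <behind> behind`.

1 ahead, 1 behind

Reachable from c02ad8f: {bfb39f2, c02ad8f}.
Reachable from 56c5818: {56c5818, bfb39f2}.
Only in c02ad8f's history (ahead): {c02ad8f} — 1.
Only in 56c5818's history (behind): {56c5818} — 1.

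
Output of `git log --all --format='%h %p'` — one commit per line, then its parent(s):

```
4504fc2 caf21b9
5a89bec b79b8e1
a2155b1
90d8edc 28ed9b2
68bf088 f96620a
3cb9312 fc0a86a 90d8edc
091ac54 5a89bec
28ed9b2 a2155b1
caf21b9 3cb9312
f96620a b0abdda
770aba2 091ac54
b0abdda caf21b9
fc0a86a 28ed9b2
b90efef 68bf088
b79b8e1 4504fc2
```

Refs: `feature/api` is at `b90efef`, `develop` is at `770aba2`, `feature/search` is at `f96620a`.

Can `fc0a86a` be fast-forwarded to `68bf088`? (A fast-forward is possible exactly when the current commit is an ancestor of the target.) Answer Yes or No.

Yes

A fast-forward from fc0a86a to 68bf088 is possible iff fc0a86a is an ancestor of 68bf088.
Ancestors of 68bf088: {28ed9b2, 3cb9312, 68bf088, 90d8edc, a2155b1, b0abdda, caf21b9, f96620a, fc0a86a}.
fc0a86a is among them, so fast-forward is possible.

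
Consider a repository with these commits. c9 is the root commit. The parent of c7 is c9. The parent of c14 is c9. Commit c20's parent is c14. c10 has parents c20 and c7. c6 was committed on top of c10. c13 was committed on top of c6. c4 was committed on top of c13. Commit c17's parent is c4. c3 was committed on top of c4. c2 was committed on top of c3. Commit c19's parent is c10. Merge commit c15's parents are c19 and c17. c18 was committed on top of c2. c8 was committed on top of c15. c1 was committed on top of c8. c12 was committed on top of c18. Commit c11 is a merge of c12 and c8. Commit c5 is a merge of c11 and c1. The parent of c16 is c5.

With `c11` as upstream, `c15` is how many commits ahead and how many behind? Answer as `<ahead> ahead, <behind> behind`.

0 ahead, 6 behind

Reachable from c15: {c10, c13, c14, c15, c17, c19, c20, c4, c6, c7, c9}.
Reachable from c11: {c10, c11, c12, c13, c14, c15, c17, c18, c19, c2, c20, c3, c4, c6, c7, c8, c9}.
Only in c15's history (ahead): {} — 0.
Only in c11's history (behind): {c11, c12, c18, c2, c3, c8} — 6.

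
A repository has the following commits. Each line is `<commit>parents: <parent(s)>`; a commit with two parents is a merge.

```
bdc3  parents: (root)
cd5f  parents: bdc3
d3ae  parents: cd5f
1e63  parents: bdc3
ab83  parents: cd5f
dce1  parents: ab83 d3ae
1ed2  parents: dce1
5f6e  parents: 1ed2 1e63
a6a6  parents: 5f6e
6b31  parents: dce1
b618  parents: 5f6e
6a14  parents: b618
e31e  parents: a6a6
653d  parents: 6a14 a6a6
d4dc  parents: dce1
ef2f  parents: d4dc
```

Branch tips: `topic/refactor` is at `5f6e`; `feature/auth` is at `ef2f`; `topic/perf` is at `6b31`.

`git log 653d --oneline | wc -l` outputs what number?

12

Walking parent pointers from 653d: reachable set = {1e63, 1ed2, 5f6e, 653d, 6a14, a6a6, ab83, b618, bdc3, cd5f, d3ae, dce1}.
That is 12 commits.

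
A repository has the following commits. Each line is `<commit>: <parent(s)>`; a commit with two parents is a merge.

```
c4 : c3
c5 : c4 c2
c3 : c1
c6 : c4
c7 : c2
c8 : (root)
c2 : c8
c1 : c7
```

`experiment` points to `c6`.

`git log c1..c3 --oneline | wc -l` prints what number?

Reachable from c3: {c1, c2, c3, c7, c8}.
Reachable from c1: {c1, c2, c7, c8}.
In c3's history but not c1's: {c3} — 1 commit.

1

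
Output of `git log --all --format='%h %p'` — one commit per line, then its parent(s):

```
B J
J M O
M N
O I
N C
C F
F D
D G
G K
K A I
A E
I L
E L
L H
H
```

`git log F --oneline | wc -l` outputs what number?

9

Walking parent pointers from F: reachable set = {A, D, E, F, G, H, I, K, L}.
That is 9 commits.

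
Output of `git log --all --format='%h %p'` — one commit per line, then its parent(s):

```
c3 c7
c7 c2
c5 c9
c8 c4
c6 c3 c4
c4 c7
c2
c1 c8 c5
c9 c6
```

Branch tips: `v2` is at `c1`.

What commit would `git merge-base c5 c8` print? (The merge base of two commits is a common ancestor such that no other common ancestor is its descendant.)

Ancestors of c5: {c2, c3, c4, c5, c6, c7, c9}.
Ancestors of c8: {c2, c4, c7, c8}.
Common ancestors: {c2, c4, c7}.
Among these, c4 is not an ancestor of any other common ancestor — it is the merge base.

c4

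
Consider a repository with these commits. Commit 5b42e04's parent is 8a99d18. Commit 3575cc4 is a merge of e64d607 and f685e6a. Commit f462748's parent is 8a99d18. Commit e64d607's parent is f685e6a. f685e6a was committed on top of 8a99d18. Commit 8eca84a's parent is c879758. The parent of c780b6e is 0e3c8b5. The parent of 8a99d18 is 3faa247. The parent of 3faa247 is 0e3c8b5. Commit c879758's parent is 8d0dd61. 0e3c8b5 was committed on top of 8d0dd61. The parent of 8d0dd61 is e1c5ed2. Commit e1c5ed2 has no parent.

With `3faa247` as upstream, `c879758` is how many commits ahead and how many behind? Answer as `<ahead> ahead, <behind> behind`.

Reachable from c879758: {8d0dd61, c879758, e1c5ed2}.
Reachable from 3faa247: {0e3c8b5, 3faa247, 8d0dd61, e1c5ed2}.
Only in c879758's history (ahead): {c879758} — 1.
Only in 3faa247's history (behind): {0e3c8b5, 3faa247} — 2.

1 ahead, 2 behind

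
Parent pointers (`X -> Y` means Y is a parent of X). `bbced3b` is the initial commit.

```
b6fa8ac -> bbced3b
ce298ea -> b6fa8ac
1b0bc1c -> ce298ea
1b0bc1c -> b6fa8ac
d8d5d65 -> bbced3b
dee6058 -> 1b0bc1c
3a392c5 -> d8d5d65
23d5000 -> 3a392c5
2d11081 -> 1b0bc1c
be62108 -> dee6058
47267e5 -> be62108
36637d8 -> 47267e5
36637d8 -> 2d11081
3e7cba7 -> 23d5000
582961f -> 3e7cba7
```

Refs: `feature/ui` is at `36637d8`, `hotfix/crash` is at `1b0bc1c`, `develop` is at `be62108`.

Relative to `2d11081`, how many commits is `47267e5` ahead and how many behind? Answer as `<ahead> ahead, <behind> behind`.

Reachable from 47267e5: {1b0bc1c, 47267e5, b6fa8ac, bbced3b, be62108, ce298ea, dee6058}.
Reachable from 2d11081: {1b0bc1c, 2d11081, b6fa8ac, bbced3b, ce298ea}.
Only in 47267e5's history (ahead): {47267e5, be62108, dee6058} — 3.
Only in 2d11081's history (behind): {2d11081} — 1.

3 ahead, 1 behind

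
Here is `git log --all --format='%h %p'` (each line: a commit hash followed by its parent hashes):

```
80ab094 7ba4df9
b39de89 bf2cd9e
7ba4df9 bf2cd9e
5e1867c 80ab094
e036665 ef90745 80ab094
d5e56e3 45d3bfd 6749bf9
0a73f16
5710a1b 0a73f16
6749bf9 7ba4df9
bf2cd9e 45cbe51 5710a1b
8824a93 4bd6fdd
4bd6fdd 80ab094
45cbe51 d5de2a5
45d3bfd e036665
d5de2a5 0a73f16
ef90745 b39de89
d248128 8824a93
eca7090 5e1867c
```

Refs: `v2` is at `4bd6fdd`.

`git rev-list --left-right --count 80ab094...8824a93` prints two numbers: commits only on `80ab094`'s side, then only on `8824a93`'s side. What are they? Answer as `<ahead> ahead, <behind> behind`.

0 ahead, 2 behind

Reachable from 80ab094: {0a73f16, 45cbe51, 5710a1b, 7ba4df9, 80ab094, bf2cd9e, d5de2a5}.
Reachable from 8824a93: {0a73f16, 45cbe51, 4bd6fdd, 5710a1b, 7ba4df9, 80ab094, 8824a93, bf2cd9e, d5de2a5}.
Only in 80ab094's history (ahead): {} — 0.
Only in 8824a93's history (behind): {4bd6fdd, 8824a93} — 2.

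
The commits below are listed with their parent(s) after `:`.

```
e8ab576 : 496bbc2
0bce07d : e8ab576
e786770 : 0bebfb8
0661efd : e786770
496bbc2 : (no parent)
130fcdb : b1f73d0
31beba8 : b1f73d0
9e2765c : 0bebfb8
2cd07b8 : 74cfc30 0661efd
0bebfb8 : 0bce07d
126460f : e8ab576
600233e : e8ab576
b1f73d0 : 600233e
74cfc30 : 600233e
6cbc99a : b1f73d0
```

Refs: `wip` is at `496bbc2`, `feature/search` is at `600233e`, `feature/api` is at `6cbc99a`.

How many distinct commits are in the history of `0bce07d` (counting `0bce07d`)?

Walking parent pointers from 0bce07d: reachable set = {0bce07d, 496bbc2, e8ab576}.
That is 3 commits.

3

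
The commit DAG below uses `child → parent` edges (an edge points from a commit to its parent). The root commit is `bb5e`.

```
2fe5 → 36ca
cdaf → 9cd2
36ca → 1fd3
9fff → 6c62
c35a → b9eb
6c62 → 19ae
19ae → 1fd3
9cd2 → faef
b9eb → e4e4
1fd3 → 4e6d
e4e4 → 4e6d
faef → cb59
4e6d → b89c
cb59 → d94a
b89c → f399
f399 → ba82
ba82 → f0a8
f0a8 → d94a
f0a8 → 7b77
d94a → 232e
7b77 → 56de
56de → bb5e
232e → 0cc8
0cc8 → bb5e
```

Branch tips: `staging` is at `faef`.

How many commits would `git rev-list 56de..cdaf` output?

7

Reachable from cdaf: {0cc8, 232e, 9cd2, bb5e, cb59, cdaf, d94a, faef}.
Reachable from 56de: {56de, bb5e}.
In cdaf's history but not 56de's: {0cc8, 232e, 9cd2, cb59, cdaf, d94a, faef} — 7 commits.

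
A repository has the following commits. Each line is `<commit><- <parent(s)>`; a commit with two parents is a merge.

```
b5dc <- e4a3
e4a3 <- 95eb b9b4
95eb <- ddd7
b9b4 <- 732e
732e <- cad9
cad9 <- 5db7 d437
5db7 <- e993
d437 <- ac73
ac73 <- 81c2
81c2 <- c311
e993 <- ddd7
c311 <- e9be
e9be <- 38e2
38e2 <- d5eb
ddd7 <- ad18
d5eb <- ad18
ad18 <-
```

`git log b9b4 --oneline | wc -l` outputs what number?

Walking parent pointers from b9b4: reachable set = {38e2, 5db7, 732e, 81c2, ac73, ad18, b9b4, c311, cad9, d437, d5eb, ddd7, e993, e9be}.
That is 14 commits.

14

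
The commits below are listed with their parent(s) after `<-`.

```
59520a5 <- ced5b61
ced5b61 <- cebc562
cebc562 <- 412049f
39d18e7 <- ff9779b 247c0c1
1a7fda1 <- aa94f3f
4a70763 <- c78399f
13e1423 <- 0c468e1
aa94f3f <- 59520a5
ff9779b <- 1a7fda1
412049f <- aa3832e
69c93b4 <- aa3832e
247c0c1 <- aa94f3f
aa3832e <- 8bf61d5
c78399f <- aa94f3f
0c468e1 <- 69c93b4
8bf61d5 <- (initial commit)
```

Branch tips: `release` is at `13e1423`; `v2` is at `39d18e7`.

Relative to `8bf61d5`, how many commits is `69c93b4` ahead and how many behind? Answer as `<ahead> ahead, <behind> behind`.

Reachable from 69c93b4: {69c93b4, 8bf61d5, aa3832e}.
Reachable from 8bf61d5: {8bf61d5}.
Only in 69c93b4's history (ahead): {69c93b4, aa3832e} — 2.
Only in 8bf61d5's history (behind): {} — 0.

2 ahead, 0 behind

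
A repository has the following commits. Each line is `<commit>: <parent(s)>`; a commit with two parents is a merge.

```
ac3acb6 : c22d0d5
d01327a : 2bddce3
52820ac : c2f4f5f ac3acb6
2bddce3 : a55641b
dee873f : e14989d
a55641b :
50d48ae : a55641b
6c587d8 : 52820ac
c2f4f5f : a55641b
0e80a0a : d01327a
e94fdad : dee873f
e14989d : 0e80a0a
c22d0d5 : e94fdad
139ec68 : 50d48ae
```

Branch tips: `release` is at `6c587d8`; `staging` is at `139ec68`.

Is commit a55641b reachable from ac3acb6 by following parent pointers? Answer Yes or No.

Ancestors of ac3acb6 (commits reachable by following parents): {0e80a0a, 2bddce3, a55641b, ac3acb6, c22d0d5, d01327a, dee873f, e14989d, e94fdad}.
a55641b is in that set, so it is an ancestor of ac3acb6.

Yes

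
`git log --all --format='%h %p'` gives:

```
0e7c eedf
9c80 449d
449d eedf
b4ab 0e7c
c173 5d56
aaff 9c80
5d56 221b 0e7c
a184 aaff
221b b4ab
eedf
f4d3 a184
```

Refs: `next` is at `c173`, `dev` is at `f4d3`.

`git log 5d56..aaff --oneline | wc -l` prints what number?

3

Reachable from aaff: {449d, 9c80, aaff, eedf}.
Reachable from 5d56: {0e7c, 221b, 5d56, b4ab, eedf}.
In aaff's history but not 5d56's: {449d, 9c80, aaff} — 3 commits.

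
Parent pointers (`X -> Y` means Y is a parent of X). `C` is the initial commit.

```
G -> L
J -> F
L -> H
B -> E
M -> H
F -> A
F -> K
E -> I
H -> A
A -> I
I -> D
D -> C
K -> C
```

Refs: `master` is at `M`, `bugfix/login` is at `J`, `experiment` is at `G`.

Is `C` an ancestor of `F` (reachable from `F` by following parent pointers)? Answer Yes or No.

Yes

Ancestors of F (commits reachable by following parents): {A, C, D, F, I, K}.
C is in that set, so it is an ancestor of F.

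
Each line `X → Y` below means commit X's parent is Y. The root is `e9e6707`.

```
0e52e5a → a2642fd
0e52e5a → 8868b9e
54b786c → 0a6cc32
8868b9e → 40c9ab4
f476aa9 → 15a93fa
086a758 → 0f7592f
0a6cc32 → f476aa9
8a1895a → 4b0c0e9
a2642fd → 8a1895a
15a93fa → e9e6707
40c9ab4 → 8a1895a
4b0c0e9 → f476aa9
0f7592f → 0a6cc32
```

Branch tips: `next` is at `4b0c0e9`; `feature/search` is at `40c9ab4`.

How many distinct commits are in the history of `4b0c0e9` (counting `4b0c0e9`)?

Walking parent pointers from 4b0c0e9: reachable set = {15a93fa, 4b0c0e9, e9e6707, f476aa9}.
That is 4 commits.

4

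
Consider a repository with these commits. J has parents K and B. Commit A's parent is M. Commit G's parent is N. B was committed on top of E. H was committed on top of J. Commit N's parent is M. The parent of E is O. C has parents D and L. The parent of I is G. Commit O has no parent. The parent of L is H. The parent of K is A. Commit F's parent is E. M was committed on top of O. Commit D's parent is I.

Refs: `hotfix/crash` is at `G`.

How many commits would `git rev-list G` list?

Walking parent pointers from G: reachable set = {G, M, N, O}.
That is 4 commits.

4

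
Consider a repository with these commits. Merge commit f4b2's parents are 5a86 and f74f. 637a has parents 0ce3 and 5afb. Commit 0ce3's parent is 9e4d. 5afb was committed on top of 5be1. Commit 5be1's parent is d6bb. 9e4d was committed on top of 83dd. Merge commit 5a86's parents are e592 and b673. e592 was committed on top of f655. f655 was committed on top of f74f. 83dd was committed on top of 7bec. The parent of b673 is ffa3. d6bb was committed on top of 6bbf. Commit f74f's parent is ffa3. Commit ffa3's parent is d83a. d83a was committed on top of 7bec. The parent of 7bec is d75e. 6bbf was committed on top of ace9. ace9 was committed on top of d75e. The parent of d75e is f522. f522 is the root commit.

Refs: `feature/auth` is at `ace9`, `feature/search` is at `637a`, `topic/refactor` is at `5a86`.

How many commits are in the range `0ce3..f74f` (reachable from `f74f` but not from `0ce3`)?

3

Reachable from f74f: {7bec, d75e, d83a, f522, f74f, ffa3}.
Reachable from 0ce3: {0ce3, 7bec, 83dd, 9e4d, d75e, f522}.
In f74f's history but not 0ce3's: {d83a, f74f, ffa3} — 3 commits.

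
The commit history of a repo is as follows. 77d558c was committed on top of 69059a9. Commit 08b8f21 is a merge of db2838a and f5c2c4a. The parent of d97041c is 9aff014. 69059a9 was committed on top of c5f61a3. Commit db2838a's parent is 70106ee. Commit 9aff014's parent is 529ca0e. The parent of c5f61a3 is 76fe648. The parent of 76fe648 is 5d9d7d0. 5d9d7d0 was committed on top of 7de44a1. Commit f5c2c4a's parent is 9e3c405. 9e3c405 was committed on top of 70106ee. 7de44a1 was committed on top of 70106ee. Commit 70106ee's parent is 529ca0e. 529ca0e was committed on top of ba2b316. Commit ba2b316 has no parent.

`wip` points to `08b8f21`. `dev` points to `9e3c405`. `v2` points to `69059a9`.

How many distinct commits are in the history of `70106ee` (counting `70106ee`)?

Walking parent pointers from 70106ee: reachable set = {529ca0e, 70106ee, ba2b316}.
That is 3 commits.

3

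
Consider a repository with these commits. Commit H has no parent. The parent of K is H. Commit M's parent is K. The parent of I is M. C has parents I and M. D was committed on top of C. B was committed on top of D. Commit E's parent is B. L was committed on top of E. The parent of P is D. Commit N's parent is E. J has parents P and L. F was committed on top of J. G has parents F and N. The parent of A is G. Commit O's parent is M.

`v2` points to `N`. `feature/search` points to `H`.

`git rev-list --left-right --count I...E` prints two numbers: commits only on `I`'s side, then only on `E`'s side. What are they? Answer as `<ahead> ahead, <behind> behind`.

0 ahead, 4 behind

Reachable from I: {H, I, K, M}.
Reachable from E: {B, C, D, E, H, I, K, M}.
Only in I's history (ahead): {} — 0.
Only in E's history (behind): {B, C, D, E} — 4.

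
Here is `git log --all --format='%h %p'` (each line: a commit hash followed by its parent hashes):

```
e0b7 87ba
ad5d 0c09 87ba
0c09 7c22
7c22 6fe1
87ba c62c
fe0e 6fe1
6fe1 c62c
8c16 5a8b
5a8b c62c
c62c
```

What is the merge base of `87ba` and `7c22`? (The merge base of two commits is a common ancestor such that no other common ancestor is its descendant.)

c62c

Ancestors of 87ba: {87ba, c62c}.
Ancestors of 7c22: {6fe1, 7c22, c62c}.
Common ancestors: {c62c}.
The only common ancestor is c62c, so it is the merge base.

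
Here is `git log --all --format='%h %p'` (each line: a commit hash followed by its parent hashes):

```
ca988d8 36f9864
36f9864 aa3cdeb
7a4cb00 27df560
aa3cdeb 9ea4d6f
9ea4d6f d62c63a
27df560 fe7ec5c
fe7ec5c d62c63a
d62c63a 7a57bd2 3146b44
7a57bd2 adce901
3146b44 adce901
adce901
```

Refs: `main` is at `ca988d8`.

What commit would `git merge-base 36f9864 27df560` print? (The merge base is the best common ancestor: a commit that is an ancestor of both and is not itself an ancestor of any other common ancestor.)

d62c63a

Ancestors of 36f9864: {3146b44, 36f9864, 7a57bd2, 9ea4d6f, aa3cdeb, adce901, d62c63a}.
Ancestors of 27df560: {27df560, 3146b44, 7a57bd2, adce901, d62c63a, fe7ec5c}.
Common ancestors: {3146b44, 7a57bd2, adce901, d62c63a}.
Among these, d62c63a is not an ancestor of any other common ancestor — it is the merge base.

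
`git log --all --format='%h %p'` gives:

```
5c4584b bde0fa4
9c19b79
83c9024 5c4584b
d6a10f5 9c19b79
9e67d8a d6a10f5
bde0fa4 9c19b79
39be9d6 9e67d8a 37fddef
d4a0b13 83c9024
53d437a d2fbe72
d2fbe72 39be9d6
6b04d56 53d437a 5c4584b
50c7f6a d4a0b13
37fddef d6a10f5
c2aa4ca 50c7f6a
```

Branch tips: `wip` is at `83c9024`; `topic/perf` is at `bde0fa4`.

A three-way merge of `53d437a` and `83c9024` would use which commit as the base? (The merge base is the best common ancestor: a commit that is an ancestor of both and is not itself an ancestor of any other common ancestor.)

9c19b79

Ancestors of 53d437a: {37fddef, 39be9d6, 53d437a, 9c19b79, 9e67d8a, d2fbe72, d6a10f5}.
Ancestors of 83c9024: {5c4584b, 83c9024, 9c19b79, bde0fa4}.
Common ancestors: {9c19b79}.
The only common ancestor is 9c19b79, so it is the merge base.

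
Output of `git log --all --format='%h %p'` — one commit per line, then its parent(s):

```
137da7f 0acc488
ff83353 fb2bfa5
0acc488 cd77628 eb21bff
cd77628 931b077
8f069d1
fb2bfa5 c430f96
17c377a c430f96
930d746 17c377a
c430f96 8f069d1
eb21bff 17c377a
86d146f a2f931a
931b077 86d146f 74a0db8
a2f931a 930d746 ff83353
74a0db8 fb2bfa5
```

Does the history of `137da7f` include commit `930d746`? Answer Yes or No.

Ancestors of 137da7f (commits reachable by following parents): {0acc488, 137da7f, 17c377a, 74a0db8, 86d146f, 8f069d1, 930d746, 931b077, a2f931a, c430f96, cd77628, eb21bff, fb2bfa5, ff83353}.
930d746 is in that set, so it is an ancestor of 137da7f.

Yes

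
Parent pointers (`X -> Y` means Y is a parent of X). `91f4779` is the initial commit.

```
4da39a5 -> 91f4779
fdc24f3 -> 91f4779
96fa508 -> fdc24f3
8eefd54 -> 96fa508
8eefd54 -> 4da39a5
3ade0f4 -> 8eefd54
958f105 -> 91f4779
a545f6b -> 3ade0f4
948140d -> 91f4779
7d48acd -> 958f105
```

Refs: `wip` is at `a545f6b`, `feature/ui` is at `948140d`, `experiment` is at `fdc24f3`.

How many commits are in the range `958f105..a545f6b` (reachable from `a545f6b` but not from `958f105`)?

6

Reachable from a545f6b: {3ade0f4, 4da39a5, 8eefd54, 91f4779, 96fa508, a545f6b, fdc24f3}.
Reachable from 958f105: {91f4779, 958f105}.
In a545f6b's history but not 958f105's: {3ade0f4, 4da39a5, 8eefd54, 96fa508, a545f6b, fdc24f3} — 6 commits.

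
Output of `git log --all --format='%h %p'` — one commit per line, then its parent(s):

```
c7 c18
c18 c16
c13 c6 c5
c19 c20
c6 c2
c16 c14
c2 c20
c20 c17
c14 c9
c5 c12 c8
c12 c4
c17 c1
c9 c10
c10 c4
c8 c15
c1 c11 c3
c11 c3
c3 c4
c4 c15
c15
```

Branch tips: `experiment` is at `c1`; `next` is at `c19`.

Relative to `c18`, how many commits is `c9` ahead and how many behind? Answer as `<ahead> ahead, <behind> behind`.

Reachable from c9: {c10, c15, c4, c9}.
Reachable from c18: {c10, c14, c15, c16, c18, c4, c9}.
Only in c9's history (ahead): {} — 0.
Only in c18's history (behind): {c14, c16, c18} — 3.

0 ahead, 3 behind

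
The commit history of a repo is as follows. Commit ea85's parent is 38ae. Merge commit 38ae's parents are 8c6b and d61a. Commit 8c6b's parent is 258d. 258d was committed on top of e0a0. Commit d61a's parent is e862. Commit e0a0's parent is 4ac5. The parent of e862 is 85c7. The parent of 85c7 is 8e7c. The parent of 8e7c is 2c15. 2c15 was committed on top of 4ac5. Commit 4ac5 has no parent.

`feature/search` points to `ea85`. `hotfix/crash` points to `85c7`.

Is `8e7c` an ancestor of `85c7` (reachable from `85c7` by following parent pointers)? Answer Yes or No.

Ancestors of 85c7 (commits reachable by following parents): {2c15, 4ac5, 85c7, 8e7c}.
8e7c is in that set, so it is an ancestor of 85c7.

Yes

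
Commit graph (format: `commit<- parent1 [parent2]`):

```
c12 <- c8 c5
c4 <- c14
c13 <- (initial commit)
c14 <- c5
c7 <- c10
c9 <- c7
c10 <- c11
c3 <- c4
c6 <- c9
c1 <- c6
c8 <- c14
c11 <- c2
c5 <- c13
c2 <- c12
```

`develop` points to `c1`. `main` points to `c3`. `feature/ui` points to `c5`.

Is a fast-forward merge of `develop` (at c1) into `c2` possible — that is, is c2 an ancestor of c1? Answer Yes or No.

Yes

A fast-forward from c2 to c1 is possible iff c2 is an ancestor of c1.
Ancestors of c1: {c1, c10, c11, c12, c13, c14, c2, c5, c6, c7, c8, c9}.
c2 is among them, so fast-forward is possible.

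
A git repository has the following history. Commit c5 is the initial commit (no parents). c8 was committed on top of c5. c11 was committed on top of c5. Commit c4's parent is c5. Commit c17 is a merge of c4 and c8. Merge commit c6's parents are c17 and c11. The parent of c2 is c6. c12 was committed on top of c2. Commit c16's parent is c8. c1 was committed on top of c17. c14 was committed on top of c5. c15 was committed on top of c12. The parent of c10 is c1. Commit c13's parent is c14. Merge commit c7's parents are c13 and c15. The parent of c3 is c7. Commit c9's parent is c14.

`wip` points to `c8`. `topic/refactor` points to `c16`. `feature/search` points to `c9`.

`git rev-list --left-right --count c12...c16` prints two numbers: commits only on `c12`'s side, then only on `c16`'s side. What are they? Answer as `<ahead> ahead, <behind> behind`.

6 ahead, 1 behind

Reachable from c12: {c11, c12, c17, c2, c4, c5, c6, c8}.
Reachable from c16: {c16, c5, c8}.
Only in c12's history (ahead): {c11, c12, c17, c2, c4, c6} — 6.
Only in c16's history (behind): {c16} — 1.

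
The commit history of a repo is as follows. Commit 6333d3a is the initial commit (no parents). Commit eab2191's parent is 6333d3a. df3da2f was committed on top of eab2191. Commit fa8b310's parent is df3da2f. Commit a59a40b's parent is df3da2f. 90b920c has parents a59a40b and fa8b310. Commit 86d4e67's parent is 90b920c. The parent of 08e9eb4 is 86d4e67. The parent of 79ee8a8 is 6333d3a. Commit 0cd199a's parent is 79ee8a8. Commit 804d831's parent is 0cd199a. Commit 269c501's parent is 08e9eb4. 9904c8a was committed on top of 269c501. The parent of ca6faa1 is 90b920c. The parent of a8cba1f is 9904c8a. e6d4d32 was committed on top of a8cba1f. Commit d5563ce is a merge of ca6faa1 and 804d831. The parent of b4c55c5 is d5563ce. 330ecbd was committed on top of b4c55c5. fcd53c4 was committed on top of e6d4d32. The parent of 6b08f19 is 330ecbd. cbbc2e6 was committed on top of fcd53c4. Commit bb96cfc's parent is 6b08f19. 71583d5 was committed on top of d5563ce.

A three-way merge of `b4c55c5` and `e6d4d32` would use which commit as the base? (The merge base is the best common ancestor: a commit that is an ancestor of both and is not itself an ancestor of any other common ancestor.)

90b920c

Ancestors of b4c55c5: {0cd199a, 6333d3a, 79ee8a8, 804d831, 90b920c, a59a40b, b4c55c5, ca6faa1, d5563ce, df3da2f, eab2191, fa8b310}.
Ancestors of e6d4d32: {08e9eb4, 269c501, 6333d3a, 86d4e67, 90b920c, 9904c8a, a59a40b, a8cba1f, df3da2f, e6d4d32, eab2191, fa8b310}.
Common ancestors: {6333d3a, 90b920c, a59a40b, df3da2f, eab2191, fa8b310}.
Among these, 90b920c is not an ancestor of any other common ancestor — it is the merge base.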